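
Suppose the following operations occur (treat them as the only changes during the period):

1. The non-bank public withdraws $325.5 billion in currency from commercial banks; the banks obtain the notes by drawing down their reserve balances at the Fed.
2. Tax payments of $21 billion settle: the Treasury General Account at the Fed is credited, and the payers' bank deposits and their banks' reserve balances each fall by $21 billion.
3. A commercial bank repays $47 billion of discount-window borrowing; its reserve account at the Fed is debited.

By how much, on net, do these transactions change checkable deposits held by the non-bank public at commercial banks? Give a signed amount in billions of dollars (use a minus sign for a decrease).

Fed balance sheet:
  Assets:      Loans to banks −$47B
  Liabilities: Bank reserves −$393.5B, Currency in circulation +$325.5B, Government deposits +$21B
Commercial banking system:
  Assets:      Reserves at CB −$393.5B
  Liabilities: Checkable deposits −$346.5B, Borrowings from CB −$47B
So the change in checkable deposits held by the non-bank public at commercial banks is -$346.5 billion.

-$346.5 billion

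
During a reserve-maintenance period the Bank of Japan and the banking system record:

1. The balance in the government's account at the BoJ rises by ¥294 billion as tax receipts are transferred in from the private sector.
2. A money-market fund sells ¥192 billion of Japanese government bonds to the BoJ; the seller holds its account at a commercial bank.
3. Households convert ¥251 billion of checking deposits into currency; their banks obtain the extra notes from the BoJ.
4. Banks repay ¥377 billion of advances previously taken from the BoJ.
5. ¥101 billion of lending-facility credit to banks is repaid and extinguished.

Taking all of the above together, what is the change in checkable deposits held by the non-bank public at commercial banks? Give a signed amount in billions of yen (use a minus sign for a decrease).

BoJ balance sheet:
  Assets:      Securities +¥192B, Loans to banks −¥478B
  Liabilities: Bank reserves −¥831B, Currency in circulation +¥251B, Government deposits +¥294B
Commercial banking system:
  Assets:      Reserves at CB −¥831B
  Liabilities: Checkable deposits −¥353B, Borrowings from CB −¥478B
So the change in checkable deposits held by the non-bank public at commercial banks is -¥353 billion.

-¥353 billion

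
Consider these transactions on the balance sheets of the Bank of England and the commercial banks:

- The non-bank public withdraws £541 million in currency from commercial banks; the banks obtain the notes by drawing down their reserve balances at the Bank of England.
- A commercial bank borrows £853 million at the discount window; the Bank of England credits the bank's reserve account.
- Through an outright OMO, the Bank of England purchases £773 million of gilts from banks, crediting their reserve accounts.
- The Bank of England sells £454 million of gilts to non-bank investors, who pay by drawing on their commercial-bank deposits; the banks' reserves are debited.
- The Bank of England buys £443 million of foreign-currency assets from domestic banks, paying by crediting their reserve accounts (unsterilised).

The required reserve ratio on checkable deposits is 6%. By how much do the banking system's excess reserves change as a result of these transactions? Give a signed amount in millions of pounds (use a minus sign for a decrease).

Currency withdrawal £541 million: reserves −£541M, deposits −£541M.
Discount-window loan £853 million: reserves +£853M, deposits 0.
OMO purchase (from banks) £773 million: reserves +£773M, deposits 0.
Asset sale (to non-banks) £454 million: reserves −£454M, deposits −£454M.
FX purchase £443 million: reserves +£443M, deposits 0.
Totals: Δreserves = +£1074M, Δdeposits = −£995M.
Δrequired reserves = 6% × −£995M = −£59.7M.
Δexcess reserves = Δreserves − Δrequired = +£1074M − (−£59.7M) = +£1133.7 million.

+£1133.7 million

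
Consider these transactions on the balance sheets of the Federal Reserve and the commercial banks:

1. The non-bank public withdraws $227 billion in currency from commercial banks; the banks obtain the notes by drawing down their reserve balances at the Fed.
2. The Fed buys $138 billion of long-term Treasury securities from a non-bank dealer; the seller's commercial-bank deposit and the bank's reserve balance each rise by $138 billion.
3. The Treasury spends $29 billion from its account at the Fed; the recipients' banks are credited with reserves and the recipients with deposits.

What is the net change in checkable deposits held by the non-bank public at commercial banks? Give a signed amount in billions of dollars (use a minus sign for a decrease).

-$60 billion

Currency withdrawal $227 billion: non-bank counterparties' bank balances fall → −$227B.
Asset purchase (from non-banks) $138 billion: non-bank counterparties' bank balances rise → +$138B.
Government spending $29 billion: non-bank counterparties' bank balances rise → +$29B.
Net: −227 + 138 + 29 = -$60 billion.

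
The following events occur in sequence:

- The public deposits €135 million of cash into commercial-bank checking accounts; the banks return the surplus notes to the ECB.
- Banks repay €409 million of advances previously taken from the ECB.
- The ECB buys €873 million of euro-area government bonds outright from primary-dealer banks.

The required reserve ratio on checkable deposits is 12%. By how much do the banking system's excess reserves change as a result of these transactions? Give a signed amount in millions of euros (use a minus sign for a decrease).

+€582.8 million

Currency deposit €135 million: reserves +€135M, deposits +€135M.
Discount-window repayment €409 million: reserves −€409M, deposits 0.
OMO purchase (from banks) €873 million: reserves +€873M, deposits 0.
Totals: Δreserves = +€599M, Δdeposits = +€135M.
Δrequired reserves = 12% × +€135M = +€16.2M.
Δexcess reserves = Δreserves − Δrequired = +€599M − (+€16.2M) = +€582.8 million.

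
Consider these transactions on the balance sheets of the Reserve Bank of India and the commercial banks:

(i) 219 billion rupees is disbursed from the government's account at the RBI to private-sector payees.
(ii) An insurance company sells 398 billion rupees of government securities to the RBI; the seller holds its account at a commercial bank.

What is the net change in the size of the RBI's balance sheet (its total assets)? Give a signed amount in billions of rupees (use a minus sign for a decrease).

+398 billion

RBI balance sheet:
  Assets:      Securities +398B
  Liabilities: Bank reserves +617B, Government deposits −219B
Commercial banking system:
  Assets:      Reserves at CB +617B
  Liabilities: Checkable deposits +617B
Change in total RBI assets = +398 billion.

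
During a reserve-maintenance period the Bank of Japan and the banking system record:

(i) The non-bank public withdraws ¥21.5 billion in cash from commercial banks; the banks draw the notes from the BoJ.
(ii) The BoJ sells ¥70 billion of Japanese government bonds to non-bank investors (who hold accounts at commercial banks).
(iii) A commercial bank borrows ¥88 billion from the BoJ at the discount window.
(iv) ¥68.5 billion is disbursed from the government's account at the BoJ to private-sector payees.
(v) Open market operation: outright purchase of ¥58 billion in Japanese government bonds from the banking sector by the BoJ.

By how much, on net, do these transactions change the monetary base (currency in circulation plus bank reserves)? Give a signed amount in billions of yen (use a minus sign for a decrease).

+¥144.5 billion

BoJ balance sheet:
  Assets:      Securities −¥12B, Loans to banks +¥88B
  Liabilities: Bank reserves +¥123B, Currency in circulation +¥21.5B, Government deposits −¥68.5B
Commercial banking system:
  Assets:      Reserves at CB +¥123B, Securities −¥58B
  Liabilities: Checkable deposits −¥23B, Borrowings from CB +¥88B
Monetary base = currency + reserves: +¥21.5B + (+¥123B) = +¥144.5 billion.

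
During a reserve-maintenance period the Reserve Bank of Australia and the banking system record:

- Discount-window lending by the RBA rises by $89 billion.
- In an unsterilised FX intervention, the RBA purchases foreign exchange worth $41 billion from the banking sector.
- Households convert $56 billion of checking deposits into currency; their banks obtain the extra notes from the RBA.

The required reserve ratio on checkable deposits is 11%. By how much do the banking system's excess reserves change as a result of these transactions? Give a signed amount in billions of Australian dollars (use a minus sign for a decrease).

+$80.16 billion

Discount-window loan $89 billion: reserves +$89B, deposits 0.
FX purchase $41 billion: reserves +$41B, deposits 0.
Currency withdrawal $56 billion: reserves −$56B, deposits −$56B.
Totals: Δreserves = +$74B, Δdeposits = −$56B.
Δrequired reserves = 11% × −$56B = −$6.16B.
Δexcess reserves = Δreserves − Δrequired = +$74B − (−$6.16B) = +$80.16 billion.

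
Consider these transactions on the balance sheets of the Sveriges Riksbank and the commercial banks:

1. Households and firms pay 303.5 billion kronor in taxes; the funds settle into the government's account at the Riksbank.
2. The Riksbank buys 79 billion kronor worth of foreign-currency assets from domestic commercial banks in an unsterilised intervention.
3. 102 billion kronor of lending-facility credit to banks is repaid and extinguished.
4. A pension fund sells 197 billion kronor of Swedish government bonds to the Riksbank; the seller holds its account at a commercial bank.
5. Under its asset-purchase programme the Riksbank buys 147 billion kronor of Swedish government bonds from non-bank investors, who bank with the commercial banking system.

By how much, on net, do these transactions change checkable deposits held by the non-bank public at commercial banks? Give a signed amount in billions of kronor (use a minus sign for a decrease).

+40.5 billion

Riksbank balance sheet:
  Assets:      Securities +344B, Loans to banks −102B, Foreign assets +79B
  Liabilities: Bank reserves +17.5B, Government deposits +303.5B
Commercial banking system:
  Assets:      Reserves at CB +17.5B, Foreign assets −79B
  Liabilities: Checkable deposits +40.5B, Borrowings from CB −102B
So the change in checkable deposits held by the non-bank public at commercial banks is +40.5 billion.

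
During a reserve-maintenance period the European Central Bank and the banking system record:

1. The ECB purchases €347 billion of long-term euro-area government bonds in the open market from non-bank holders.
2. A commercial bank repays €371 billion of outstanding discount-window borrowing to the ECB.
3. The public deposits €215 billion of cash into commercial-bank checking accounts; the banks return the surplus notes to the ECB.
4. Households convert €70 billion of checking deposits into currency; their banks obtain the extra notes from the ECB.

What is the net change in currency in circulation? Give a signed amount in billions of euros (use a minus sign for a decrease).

Asset purchase (from non-banks) €347 billion: no currency enters or leaves circulation → 0.
Discount-window repayment €371 billion: no currency enters or leaves circulation → 0.
Currency deposit €215 billion: notes return to the central bank → −€215B.
Currency withdrawal €70 billion: notes leave the central bank → +€70B.
Net: 0 + 0 − 215 + 70 = -€145 billion.

-€145 billion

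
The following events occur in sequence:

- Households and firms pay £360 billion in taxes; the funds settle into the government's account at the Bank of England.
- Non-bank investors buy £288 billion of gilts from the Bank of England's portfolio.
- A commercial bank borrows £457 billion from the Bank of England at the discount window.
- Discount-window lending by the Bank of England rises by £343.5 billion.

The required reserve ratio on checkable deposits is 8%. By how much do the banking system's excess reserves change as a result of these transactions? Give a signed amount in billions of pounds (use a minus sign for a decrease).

+£204.34 billion

Government account inflow £360 billion: reserves −£360B, deposits −£360B.
Asset sale (to non-banks) £288 billion: reserves −£288B, deposits −£288B.
Discount-window loan £457 billion: reserves +£457B, deposits 0.
Discount-window loan £343.5 billion: reserves +£343.5B, deposits 0.
Totals: Δreserves = +£152.5B, Δdeposits = −£648B.
Δrequired reserves = 8% × −£648B = −£51.84B.
Δexcess reserves = Δreserves − Δrequired = +£152.5B − (−£51.84B) = +£204.34 billion.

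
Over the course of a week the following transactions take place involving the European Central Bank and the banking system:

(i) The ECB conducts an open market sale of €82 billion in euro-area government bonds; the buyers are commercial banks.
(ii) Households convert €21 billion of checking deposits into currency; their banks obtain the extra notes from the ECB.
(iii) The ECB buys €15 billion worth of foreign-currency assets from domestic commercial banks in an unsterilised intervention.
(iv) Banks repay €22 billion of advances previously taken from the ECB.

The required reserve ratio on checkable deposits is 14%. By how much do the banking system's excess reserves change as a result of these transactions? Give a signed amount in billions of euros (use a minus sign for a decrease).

OMO sale (to banks) €82 billion: reserves −€82B, deposits 0.
Currency withdrawal €21 billion: reserves −€21B, deposits −€21B.
FX purchase €15 billion: reserves +€15B, deposits 0.
Discount-window repayment €22 billion: reserves −€22B, deposits 0.
Totals: Δreserves = −€110B, Δdeposits = −€21B.
Δrequired reserves = 14% × −€21B = −€2.94B.
Δexcess reserves = Δreserves − Δrequired = −€110B − (−€2.94B) = -€107.06 billion.

-€107.06 billion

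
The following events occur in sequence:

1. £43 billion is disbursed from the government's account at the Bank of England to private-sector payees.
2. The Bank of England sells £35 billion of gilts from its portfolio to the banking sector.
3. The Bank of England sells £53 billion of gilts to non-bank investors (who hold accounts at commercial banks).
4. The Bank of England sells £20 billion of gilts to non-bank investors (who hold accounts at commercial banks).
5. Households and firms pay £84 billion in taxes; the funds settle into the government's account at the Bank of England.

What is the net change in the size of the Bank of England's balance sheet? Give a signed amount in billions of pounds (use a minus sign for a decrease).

-£108 billion

Government spending £43 billion: only the composition of liabilities changes → 0.
OMO sale (to banks) £35 billion: a Bank of England asset is shed → −£35B.
Asset sale (to non-banks) £53 billion: a Bank of England asset is shed → −£53B.
Asset sale (to non-banks) £20 billion: a Bank of England asset is shed → −£20B.
Government account inflow £84 billion: only the composition of liabilities changes → 0.
Net: 0 − 35 − 53 − 20 + 0 = -£108 billion.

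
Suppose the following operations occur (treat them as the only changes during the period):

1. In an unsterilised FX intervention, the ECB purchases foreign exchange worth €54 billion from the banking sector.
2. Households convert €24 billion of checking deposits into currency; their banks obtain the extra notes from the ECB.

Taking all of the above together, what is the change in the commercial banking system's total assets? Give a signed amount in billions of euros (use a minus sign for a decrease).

ECB balance sheet:
  Assets:      Foreign assets +€54B
  Liabilities: Bank reserves +€30B, Currency in circulation +€24B
Commercial banking system:
  Assets:      Reserves at CB +€30B, Foreign assets −€54B
  Liabilities: Checkable deposits −€24B
Change in total bank assets = -€24 billion.

-€24 billion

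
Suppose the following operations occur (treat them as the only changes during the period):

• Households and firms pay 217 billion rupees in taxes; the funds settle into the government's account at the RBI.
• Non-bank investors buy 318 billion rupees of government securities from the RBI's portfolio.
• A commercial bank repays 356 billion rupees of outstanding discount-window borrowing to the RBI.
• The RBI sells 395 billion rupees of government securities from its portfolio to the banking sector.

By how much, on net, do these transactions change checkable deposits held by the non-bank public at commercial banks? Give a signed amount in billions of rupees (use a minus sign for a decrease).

-535 billion

Government account inflow 217 billion rupees: non-bank counterparties' bank balances fall → −217B.
Asset sale (to non-banks) 318 billion rupees: non-bank counterparties' bank balances fall → −318B.
Discount-window repayment 356 billion rupees: the counterparty is a bank, so public deposits are unchanged → 0.
OMO sale (to banks) 395 billion rupees: the counterparty is a bank, so public deposits are unchanged → 0.
Net: −217 − 318 + 0 + 0 = -535 billion.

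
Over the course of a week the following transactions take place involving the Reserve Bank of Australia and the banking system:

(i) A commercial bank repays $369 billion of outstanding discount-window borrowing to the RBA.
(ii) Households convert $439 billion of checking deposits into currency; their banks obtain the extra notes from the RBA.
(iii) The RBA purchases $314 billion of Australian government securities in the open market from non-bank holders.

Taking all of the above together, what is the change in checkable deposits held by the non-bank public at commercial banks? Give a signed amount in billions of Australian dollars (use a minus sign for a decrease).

-$125 billion

Discount-window repayment $369 billion: the counterparty is a bank, so public deposits are unchanged → 0.
Currency withdrawal $439 billion: non-bank counterparties' bank balances fall → −$439B.
Asset purchase (from non-banks) $314 billion: non-bank counterparties' bank balances rise → +$314B.
Net: 0 − 439 + 314 = -$125 billion.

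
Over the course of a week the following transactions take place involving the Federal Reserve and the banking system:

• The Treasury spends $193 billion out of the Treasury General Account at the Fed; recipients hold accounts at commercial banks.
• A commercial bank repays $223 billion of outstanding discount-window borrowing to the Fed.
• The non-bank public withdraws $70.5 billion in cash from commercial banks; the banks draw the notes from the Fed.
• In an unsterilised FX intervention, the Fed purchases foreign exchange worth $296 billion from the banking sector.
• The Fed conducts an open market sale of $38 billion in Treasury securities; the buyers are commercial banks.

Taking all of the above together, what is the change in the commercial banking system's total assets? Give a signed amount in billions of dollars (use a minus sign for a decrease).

Fed balance sheet:
  Assets:      Securities −$38B, Loans to banks −$223B, Foreign assets +$296B
  Liabilities: Bank reserves +$157.5B, Currency in circulation +$70.5B, Government deposits −$193B
Commercial banking system:
  Assets:      Reserves at CB +$157.5B, Securities +$38B, Foreign assets −$296B
  Liabilities: Checkable deposits +$122.5B, Borrowings from CB −$223B
Change in total bank assets = -$100.5 billion.

-$100.5 billion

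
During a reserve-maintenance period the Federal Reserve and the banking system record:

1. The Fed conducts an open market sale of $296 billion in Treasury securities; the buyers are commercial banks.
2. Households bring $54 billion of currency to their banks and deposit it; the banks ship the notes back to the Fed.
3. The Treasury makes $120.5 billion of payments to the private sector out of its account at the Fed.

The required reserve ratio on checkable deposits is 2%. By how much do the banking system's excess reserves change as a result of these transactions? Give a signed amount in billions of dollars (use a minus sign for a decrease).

OMO sale (to banks) $296 billion: reserves −$296B, deposits 0.
Currency deposit $54 billion: reserves +$54B, deposits +$54B.
Government spending $120.5 billion: reserves +$120.5B, deposits +$120.5B.
Totals: Δreserves = −$121.5B, Δdeposits = +$174.5B.
Δrequired reserves = 2% × +$174.5B = +$3.49B.
Δexcess reserves = Δreserves − Δrequired = −$121.5B − (+$3.49B) = -$124.99 billion.

-$124.99 billion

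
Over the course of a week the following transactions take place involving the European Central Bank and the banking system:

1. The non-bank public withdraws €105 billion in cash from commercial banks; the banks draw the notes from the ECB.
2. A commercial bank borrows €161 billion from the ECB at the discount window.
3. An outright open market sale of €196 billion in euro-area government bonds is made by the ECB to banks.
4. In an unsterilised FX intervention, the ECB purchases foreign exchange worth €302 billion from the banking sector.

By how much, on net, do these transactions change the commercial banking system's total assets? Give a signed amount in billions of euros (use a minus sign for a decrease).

ECB balance sheet:
  Assets:      Securities −€196B, Loans to banks +€161B, Foreign assets +€302B
  Liabilities: Bank reserves +€162B, Currency in circulation +€105B
Commercial banking system:
  Assets:      Reserves at CB +€162B, Securities +€196B, Foreign assets −€302B
  Liabilities: Checkable deposits −€105B, Borrowings from CB +€161B
Change in total bank assets = +€56 billion.

+€56 billion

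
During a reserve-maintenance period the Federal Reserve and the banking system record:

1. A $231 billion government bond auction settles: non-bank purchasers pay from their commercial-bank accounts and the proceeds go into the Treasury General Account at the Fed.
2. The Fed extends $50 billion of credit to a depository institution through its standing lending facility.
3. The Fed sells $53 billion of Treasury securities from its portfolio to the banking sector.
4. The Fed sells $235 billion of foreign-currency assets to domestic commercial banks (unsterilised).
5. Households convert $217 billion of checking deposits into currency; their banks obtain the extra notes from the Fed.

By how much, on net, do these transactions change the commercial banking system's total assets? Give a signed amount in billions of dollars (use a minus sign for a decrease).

-$398 billion

Fed balance sheet:
  Assets:      Securities −$53B, Loans to banks +$50B, Foreign assets −$235B
  Liabilities: Bank reserves −$686B, Currency in circulation +$217B, Government deposits +$231B
Commercial banking system:
  Assets:      Reserves at CB −$686B, Securities +$53B, Foreign assets +$235B
  Liabilities: Checkable deposits −$448B, Borrowings from CB +$50B
Change in total bank assets = -$398 billion.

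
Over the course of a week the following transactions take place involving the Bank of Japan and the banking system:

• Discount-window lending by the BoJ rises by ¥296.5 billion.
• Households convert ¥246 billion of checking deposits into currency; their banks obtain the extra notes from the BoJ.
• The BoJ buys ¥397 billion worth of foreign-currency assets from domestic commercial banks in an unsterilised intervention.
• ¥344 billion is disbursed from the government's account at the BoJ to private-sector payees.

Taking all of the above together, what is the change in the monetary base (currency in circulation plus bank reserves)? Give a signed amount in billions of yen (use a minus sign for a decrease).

+¥1037.5 billion

Discount-window loan ¥296.5 billion: BoJ balance sheet expands → +¥296.5B.
Currency withdrawal ¥246 billion: just a shift between currency and reserves — both are base money → 0.
FX purchase ¥397 billion: BoJ balance sheet expands → +¥397B.
Government spending ¥344 billion: a non-base liability converts back to reserves → +¥344B.
Net: 296.5 + 0 + 397 + 344 = +¥1037.5 billion.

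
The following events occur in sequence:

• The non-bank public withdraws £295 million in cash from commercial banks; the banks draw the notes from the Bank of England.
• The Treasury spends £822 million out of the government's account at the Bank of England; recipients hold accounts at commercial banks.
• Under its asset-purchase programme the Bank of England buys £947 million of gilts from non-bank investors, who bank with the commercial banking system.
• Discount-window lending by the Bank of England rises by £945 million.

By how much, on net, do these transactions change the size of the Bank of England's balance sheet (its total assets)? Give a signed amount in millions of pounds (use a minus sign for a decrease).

Currency withdrawal £295 million: only the composition of liabilities changes → 0.
Government spending £822 million: only the composition of liabilities changes → 0.
Asset purchase (from non-banks) £947 million: a Bank of England asset is acquired → +£947M.
Discount-window loan £945 million: a Bank of England asset is acquired → +£945M.
Net: 0 + 0 + 947 + 945 = +£1892 million.

+£1892 million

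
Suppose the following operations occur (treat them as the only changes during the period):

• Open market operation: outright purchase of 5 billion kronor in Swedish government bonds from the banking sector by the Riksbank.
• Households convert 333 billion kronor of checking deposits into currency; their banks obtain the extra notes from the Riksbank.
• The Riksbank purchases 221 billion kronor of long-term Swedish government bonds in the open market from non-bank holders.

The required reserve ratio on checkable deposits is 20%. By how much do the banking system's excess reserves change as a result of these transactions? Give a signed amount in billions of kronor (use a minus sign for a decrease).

OMO purchase (from banks) 5 billion kronor: reserves +5B, deposits 0.
Currency withdrawal 333 billion kronor: reserves −333B, deposits −333B.
Asset purchase (from non-banks) 221 billion kronor: reserves +221B, deposits +221B.
Totals: Δreserves = −107B, Δdeposits = −112B.
Δrequired reserves = 20% × −112B = −22.4B.
Δexcess reserves = Δreserves − Δrequired = −107B − (−22.4B) = -84.6 billion.

-84.6 billion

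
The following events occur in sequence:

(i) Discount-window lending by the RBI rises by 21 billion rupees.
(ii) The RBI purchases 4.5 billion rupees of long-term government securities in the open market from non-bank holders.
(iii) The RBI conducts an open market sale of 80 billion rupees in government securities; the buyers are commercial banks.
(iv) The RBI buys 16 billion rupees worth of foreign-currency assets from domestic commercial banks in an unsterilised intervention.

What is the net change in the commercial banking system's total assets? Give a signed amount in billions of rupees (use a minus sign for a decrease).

Discount-window loan 21 billion rupees: bank balance sheets expand → +21B.
Asset purchase (from non-banks) 4.5 billion rupees: bank balance sheets expand → +4.5B.
OMO sale (to banks) 80 billion rupees: just an asset swap on bank balance sheets → 0.
FX purchase 16 billion rupees: just an asset swap on bank balance sheets → 0.
Net: 21 + 4.5 + 0 + 0 = +25.5 billion.

+25.5 billion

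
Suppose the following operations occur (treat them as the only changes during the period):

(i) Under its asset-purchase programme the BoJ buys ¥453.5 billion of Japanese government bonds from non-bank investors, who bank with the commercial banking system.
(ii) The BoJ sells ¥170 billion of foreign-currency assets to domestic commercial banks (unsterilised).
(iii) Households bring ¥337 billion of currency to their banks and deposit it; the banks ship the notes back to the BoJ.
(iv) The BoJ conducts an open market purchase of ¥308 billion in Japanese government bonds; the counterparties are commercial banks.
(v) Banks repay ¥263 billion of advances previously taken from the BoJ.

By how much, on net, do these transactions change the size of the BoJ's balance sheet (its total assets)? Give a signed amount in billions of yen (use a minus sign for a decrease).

BoJ balance sheet:
  Assets:      Securities +¥761.5B, Loans to banks −¥263B, Foreign assets −¥170B
  Liabilities: Bank reserves +¥665.5B, Currency in circulation −¥337B
Commercial banking system:
  Assets:      Reserves at CB +¥665.5B, Securities −¥308B, Foreign assets +¥170B
  Liabilities: Checkable deposits +¥790.5B, Borrowings from CB −¥263B
Change in total BoJ assets = +¥328.5 billion.

+¥328.5 billion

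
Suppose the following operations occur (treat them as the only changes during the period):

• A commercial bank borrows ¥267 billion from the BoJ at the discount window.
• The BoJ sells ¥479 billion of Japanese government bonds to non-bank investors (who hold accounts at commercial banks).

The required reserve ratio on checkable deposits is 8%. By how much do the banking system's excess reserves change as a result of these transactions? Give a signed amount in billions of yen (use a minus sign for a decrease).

-¥173.68 billion

Discount-window loan ¥267 billion: reserves +¥267B, deposits 0.
Asset sale (to non-banks) ¥479 billion: reserves −¥479B, deposits −¥479B.
Totals: Δreserves = −¥212B, Δdeposits = −¥479B.
Δrequired reserves = 8% × −¥479B = −¥38.32B.
Δexcess reserves = Δreserves − Δrequired = −¥212B − (−¥38.32B) = -¥173.68 billion.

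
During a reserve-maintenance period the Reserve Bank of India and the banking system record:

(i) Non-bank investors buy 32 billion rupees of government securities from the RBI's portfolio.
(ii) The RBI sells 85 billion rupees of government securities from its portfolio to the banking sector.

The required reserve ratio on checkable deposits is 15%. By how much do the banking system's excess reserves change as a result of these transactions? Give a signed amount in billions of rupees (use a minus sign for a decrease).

Asset sale (to non-banks) 32 billion rupees: reserves −32B, deposits −32B.
OMO sale (to banks) 85 billion rupees: reserves −85B, deposits 0.
Totals: Δreserves = −117B, Δdeposits = −32B.
Δrequired reserves = 15% × −32B = −4.8B.
Δexcess reserves = Δreserves − Δrequired = −117B − (−4.8B) = -112.2 billion.

-112.2 billion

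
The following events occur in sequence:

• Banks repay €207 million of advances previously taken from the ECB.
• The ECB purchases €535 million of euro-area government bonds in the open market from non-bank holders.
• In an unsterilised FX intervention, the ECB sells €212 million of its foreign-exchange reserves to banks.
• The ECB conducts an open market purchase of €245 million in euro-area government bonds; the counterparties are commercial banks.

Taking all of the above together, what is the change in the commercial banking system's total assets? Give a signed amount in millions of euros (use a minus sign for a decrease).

Discount-window repayment €207 million: bank balance sheets shrink → −€207M.
Asset purchase (from non-banks) €535 million: bank balance sheets expand → +€535M.
FX sale €212 million: just an asset swap on bank balance sheets → 0.
OMO purchase (from banks) €245 million: just an asset swap on bank balance sheets → 0.
Net: −207 + 535 + 0 + 0 = +€328 million.

+€328 million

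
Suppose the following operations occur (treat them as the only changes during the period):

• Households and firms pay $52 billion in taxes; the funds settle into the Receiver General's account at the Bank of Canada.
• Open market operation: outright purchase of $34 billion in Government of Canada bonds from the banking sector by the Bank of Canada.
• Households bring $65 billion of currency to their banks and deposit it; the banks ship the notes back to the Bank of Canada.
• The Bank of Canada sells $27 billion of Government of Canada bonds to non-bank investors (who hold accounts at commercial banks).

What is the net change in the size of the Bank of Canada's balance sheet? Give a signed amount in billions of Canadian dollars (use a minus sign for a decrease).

Bank of Canada balance sheet:
  Assets:      Securities +$7B
  Liabilities: Bank reserves +$20B, Currency in circulation −$65B, Government deposits +$52B
Commercial banking system:
  Assets:      Reserves at CB +$20B, Securities −$34B
  Liabilities: Checkable deposits −$14B
Change in total Bank of Canada assets = +$7 billion.

+$7 billion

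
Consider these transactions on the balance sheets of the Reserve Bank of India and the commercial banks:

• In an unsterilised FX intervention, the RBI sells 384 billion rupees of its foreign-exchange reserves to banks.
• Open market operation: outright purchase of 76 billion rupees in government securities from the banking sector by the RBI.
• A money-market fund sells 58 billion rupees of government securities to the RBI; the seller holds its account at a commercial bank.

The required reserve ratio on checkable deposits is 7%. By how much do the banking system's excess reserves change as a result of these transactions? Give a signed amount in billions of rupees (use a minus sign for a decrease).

FX sale 384 billion rupees: reserves −384B, deposits 0.
OMO purchase (from banks) 76 billion rupees: reserves +76B, deposits 0.
Asset purchase (from non-banks) 58 billion rupees: reserves +58B, deposits +58B.
Totals: Δreserves = −250B, Δdeposits = +58B.
Δrequired reserves = 7% × +58B = +4.06B.
Δexcess reserves = Δreserves − Δrequired = −250B − (+4.06B) = -254.06 billion.

-254.06 billion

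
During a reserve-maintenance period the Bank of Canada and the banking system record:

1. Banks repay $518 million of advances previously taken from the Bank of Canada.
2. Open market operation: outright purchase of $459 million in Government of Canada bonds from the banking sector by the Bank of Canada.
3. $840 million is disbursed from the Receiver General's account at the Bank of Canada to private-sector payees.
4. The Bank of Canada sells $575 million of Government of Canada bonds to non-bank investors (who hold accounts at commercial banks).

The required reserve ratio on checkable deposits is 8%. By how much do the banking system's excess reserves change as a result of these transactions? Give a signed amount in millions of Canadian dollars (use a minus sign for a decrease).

Discount-window repayment $518 million: reserves −$518M, deposits 0.
OMO purchase (from banks) $459 million: reserves +$459M, deposits 0.
Government spending $840 million: reserves +$840M, deposits +$840M.
Asset sale (to non-banks) $575 million: reserves −$575M, deposits −$575M.
Totals: Δreserves = +$206M, Δdeposits = +$265M.
Δrequired reserves = 8% × +$265M = +$21.2M.
Δexcess reserves = Δreserves − Δrequired = +$206M − (+$21.2M) = +$184.8 million.

+$184.8 million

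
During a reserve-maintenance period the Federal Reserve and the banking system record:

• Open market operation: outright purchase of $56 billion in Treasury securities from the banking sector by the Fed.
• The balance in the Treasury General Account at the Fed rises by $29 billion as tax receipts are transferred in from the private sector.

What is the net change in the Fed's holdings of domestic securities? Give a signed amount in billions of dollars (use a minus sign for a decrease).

OMO purchase (from banks) $56 billion: securities added to the Fed's portfolio → +$56B.
Government account inflow $29 billion: the Fed's securities portfolio is untouched → 0.
Net: 56 + 0 = +$56 billion.

+$56 billion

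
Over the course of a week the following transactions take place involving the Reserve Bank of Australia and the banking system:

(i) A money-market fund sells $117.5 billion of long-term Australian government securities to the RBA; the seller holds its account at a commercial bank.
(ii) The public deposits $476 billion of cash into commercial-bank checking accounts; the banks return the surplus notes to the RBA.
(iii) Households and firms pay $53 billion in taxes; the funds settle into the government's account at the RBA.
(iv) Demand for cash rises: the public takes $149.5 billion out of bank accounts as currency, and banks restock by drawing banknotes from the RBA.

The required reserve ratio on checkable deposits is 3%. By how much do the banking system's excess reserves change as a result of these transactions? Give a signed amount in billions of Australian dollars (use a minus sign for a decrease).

Asset purchase (from non-banks) $117.5 billion: reserves +$117.5B, deposits +$117.5B.
Currency deposit $476 billion: reserves +$476B, deposits +$476B.
Government account inflow $53 billion: reserves −$53B, deposits −$53B.
Currency withdrawal $149.5 billion: reserves −$149.5B, deposits −$149.5B.
Totals: Δreserves = +$391B, Δdeposits = +$391B.
Δrequired reserves = 3% × +$391B = +$11.73B.
Δexcess reserves = Δreserves − Δrequired = +$391B − (+$11.73B) = +$379.27 billion.

+$379.27 billion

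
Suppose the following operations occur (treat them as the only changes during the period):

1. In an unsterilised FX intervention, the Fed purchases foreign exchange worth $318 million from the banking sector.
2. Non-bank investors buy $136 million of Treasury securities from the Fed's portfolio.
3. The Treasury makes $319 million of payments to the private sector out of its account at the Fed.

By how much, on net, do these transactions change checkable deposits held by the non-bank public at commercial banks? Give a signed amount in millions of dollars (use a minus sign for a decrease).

Fed balance sheet:
  Assets:      Securities −$136M, Foreign assets +$318M
  Liabilities: Bank reserves +$501M, Government deposits −$319M
Commercial banking system:
  Assets:      Reserves at CB +$501M, Foreign assets −$318M
  Liabilities: Checkable deposits +$183M
So the change in checkable deposits held by the non-bank public at commercial banks is +$183 million.

+$183 million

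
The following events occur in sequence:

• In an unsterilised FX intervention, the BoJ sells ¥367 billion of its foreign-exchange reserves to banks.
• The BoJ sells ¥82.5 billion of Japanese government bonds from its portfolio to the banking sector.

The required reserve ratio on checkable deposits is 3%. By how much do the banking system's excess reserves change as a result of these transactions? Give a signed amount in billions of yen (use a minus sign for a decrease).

-¥449.5 billion

FX sale ¥367 billion: reserves −¥367B, deposits 0.
OMO sale (to banks) ¥82.5 billion: reserves −¥82.5B, deposits 0.
Totals: Δreserves = −¥449.5B, Δdeposits = 0.
Δrequired reserves = 3% × 0 = 0.
Δexcess reserves = Δreserves − Δrequired = −¥449.5B − (0) = -¥449.5 billion.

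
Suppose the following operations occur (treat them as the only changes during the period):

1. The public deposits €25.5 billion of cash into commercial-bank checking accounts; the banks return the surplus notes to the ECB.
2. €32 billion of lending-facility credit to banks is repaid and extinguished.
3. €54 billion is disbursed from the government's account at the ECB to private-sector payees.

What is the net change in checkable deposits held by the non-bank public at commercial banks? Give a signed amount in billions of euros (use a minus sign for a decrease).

ECB balance sheet:
  Assets:      Loans to banks −€32B
  Liabilities: Bank reserves +€47.5B, Currency in circulation −€25.5B, Government deposits −€54B
Commercial banking system:
  Assets:      Reserves at CB +€47.5B
  Liabilities: Checkable deposits +€79.5B, Borrowings from CB −€32B
So the change in checkable deposits held by the non-bank public at commercial banks is +€79.5 billion.

+€79.5 billion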